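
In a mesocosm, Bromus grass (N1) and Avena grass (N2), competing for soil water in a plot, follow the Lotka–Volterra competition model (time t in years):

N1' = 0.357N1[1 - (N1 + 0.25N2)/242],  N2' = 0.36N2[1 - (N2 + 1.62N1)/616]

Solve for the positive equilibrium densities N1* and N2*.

Setting both brackets to zero gives the nullclines N1 + 0.25N2 = 242 and 1.62N1 + N2 = 616.
Substituting N2 = 616 - 1.62N1 into the first: N1(1 - 0.25·1.62) = 242 - 0.25·616.
So N1* = 88/0.595 = 148, and then N2* = 616 - 1.62·148 = 376.

N1* ≈ 148, N2* ≈ 376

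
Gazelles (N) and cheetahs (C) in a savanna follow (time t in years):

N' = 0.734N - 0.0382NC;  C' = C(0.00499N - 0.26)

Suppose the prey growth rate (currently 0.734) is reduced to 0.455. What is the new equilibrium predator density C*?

At the interior fixed point, setting dN/dt = 0 with N > 0 fixes C* = (prey growth rate)/(NC coefficient) — independent of the other coefficients.
With the change, C* = 0.455/0.0382 = 11.9; it falls from 19.2.

C* ≈ 11.9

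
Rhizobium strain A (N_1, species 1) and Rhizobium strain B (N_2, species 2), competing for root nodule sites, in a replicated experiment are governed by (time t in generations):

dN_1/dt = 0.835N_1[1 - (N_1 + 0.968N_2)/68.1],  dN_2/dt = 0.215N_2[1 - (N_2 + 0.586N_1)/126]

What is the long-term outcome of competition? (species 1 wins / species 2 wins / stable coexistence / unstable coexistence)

species 2 excludes species 1

Compare the nullcline intercepts: K1/α12 = 68.1/0.968 = 70.4 < K2 = 126; K2/α21 = 126/0.586 = 215 > K1 = 68.1.
Since the inequalities point opposite ways, species 2 can invade but species 1 cannot.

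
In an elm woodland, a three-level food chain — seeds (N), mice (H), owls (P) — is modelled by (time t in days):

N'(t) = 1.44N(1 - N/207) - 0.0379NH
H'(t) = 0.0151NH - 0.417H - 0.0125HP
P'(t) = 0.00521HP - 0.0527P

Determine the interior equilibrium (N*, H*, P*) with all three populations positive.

From dP/dt = 0: 0.00521H* = 0.0527, so H* = 10.1.
From dN/dt = 0: 1.44(1 - N*/207) = 0.0379·10.1, giving N* = 207·(1 - 0.266) = 152.
From dH/dt = 0: 0.0151·152 - 0.417 = 0.0125P*, so P* = 1.88/0.0125 = 150.

N* ≈ 152, H* ≈ 10.1, P* ≈ 150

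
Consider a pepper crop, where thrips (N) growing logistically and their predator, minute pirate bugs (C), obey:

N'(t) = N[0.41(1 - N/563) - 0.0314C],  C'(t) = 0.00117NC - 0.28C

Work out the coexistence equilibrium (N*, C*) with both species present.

From dC/dt = 0 with C > 0: 0.00117N* = 0.28, so N* = 239.
Substitute into dN/dt = 0: 0.41(1 - 239/563) = 0.0314C*.
The bracket is 0.575, giving C* = 0.236/0.0314 = 7.51.

N* ≈ 239, C* ≈ 7.51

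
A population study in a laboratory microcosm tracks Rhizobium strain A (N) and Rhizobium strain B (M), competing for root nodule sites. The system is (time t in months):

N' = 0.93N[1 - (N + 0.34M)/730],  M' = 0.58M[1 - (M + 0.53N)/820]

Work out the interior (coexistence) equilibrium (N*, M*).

Setting both brackets to zero gives the nullclines N + 0.34M = 730 and 0.53N + M = 820.
Substituting M = 820 - 0.53N into the first: N(1 - 0.34·0.53) = 730 - 0.34·820.
So N* = 451/0.82 = 550, and then M* = 820 - 0.53·550 = 528.

N* ≈ 550, M* ≈ 528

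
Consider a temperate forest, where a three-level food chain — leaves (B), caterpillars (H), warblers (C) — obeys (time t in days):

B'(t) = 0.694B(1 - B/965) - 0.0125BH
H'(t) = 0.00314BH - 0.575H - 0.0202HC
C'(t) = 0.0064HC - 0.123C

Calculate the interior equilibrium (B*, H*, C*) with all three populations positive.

From dC/dt = 0: 0.0064H* = 0.123, so H* = 19.2.
From dB/dt = 0: 0.694(1 - B*/965) = 0.0125·19.2, giving B* = 965·(1 - 0.346) = 631.
From dH/dt = 0: 0.00314·631 - 0.575 = 0.0202C*, so C* = 1.41/0.0202 = 69.6.

B* ≈ 631, H* ≈ 19.2, C* ≈ 69.6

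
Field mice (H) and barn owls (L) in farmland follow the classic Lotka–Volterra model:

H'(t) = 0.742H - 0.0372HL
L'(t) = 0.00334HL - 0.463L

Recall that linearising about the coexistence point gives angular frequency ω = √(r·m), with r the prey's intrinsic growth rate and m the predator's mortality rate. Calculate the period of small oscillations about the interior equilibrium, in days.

Here r = 0.742 and m = 0.463, so r·m = 0.344.
ω = √0.344 = 0.586 per day, hence T = 2π/ω ≈ 10.7 days.

T ≈ 10.7 days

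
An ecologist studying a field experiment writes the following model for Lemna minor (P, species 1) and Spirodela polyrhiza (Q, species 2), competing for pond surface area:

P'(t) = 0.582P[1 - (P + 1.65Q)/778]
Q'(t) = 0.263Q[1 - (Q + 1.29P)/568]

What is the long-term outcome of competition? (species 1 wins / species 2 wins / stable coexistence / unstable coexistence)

Compare the nullcline intercepts: K1/α12 = 778/1.65 = 472 < K2 = 568; K2/α21 = 568/1.29 = 440 < K1 = 778.
Since both are reversed, neither can invade when rare; the interior point is a saddle.

unstable coexistence (outcome depends on initial conditions)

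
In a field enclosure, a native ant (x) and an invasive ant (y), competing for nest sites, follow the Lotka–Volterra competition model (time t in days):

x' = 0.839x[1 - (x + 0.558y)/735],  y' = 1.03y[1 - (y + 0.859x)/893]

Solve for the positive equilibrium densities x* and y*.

x* ≈ 455, y* ≈ 502

Setting both brackets to zero gives the nullclines x + 0.558y = 735 and 0.859x + y = 893.
Substituting y = 893 - 0.859x into the first: x(1 - 0.558·0.859) = 735 - 0.558·893.
So x* = 237/0.521 = 455, and then y* = 893 - 0.859·455 = 502.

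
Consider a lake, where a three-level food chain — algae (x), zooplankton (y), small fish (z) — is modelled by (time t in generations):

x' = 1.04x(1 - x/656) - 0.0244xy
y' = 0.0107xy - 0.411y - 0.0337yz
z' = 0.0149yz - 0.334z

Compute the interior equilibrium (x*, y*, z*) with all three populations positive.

From dz/dt = 0: 0.0149y* = 0.334, so y* = 22.4.
From dx/dt = 0: 1.04(1 - x*/656) = 0.0244·22.4, giving x* = 656·(1 - 0.526) = 311.
From dy/dt = 0: 0.0107·311 - 0.411 = 0.0337z*, so z* = 2.92/0.0337 = 86.5.

x* ≈ 311, y* ≈ 22.4, z* ≈ 86.5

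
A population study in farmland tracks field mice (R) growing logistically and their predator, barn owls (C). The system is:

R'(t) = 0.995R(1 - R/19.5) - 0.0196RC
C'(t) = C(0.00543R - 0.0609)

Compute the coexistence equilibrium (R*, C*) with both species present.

From dC/dt = 0 with C > 0: 0.00543R* = 0.0609, so R* = 11.2.
Substitute into dR/dt = 0: 0.995(1 - 11.2/19.5) = 0.0196C*.
The bracket is 0.425, giving C* = 0.423/0.0196 = 21.6.

R* ≈ 11.2, C* ≈ 21.6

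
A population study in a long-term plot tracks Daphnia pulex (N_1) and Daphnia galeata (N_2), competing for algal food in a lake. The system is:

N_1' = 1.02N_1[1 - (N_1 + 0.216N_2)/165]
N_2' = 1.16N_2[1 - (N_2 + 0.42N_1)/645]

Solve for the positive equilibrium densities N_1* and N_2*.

Setting both brackets to zero gives the nullclines N_1 + 0.216N_2 = 165 and 0.42N_1 + N_2 = 645.
Substituting N_2 = 645 - 0.42N_1 into the first: N_1(1 - 0.216·0.42) = 165 - 0.216·645.
So N_1* = 25.7/0.909 = 28.2, and then N_2* = 645 - 0.42·28.2 = 633.

N_1* ≈ 28.2, N_2* ≈ 633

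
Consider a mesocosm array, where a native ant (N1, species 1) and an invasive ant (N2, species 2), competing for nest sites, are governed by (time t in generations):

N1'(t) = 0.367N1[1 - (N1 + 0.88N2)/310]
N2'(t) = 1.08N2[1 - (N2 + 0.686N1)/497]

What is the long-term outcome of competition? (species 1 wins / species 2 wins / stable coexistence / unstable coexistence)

Compare the nullcline intercepts: K1/α12 = 310/0.88 = 352 < K2 = 497; K2/α21 = 497/0.686 = 724 > K1 = 310.
Since the inequalities point opposite ways, species 2 can invade but species 1 cannot.

species 2 excludes species 1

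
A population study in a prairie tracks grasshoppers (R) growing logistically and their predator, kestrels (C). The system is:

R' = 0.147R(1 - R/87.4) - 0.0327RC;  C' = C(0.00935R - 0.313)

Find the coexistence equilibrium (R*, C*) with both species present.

R* ≈ 33.5, C* ≈ 2.77

From dC/dt = 0 with C > 0: 0.00935R* = 0.313, so R* = 33.5.
Substitute into dR/dt = 0: 0.147(1 - 33.5/87.4) = 0.0327C*.
The bracket is 0.617, giving C* = 0.0907/0.0327 = 2.77.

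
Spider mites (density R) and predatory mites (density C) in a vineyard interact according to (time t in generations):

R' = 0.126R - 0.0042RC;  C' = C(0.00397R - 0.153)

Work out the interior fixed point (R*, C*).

Set dC/dt = 0 with C > 0: 0.00397R - 0.153 = 0, so R* = 0.153/0.00397 = 38.5.
Set dR/dt = 0 with R > 0: 0.126 - 0.0042C = 0, so C* = 0.126/0.0042 = 30.

R* ≈ 38.5, C* ≈ 30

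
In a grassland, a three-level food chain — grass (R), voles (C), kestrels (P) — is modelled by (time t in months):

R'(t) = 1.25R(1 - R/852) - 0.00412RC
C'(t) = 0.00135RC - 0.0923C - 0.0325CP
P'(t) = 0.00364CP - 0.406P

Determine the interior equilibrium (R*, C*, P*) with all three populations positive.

From dP/dt = 0: 0.00364C* = 0.406, so C* = 112.
From dR/dt = 0: 1.25(1 - R*/852) = 0.00412·112, giving R* = 852·(1 - 0.368) = 539.
From dC/dt = 0: 0.00135·539 - 0.0923 = 0.0325P*, so P* = 0.635/0.0325 = 19.5.

R* ≈ 539, C* ≈ 112, P* ≈ 19.5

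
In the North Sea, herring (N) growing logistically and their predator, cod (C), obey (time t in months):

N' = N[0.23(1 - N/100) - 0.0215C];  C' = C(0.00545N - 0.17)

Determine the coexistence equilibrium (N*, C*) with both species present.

From dC/dt = 0 with C > 0: 0.00545N* = 0.17, so N* = 31.2.
Substitute into dN/dt = 0: 0.23(1 - 31.2/100) = 0.0215C*.
The bracket is 0.688, giving C* = 0.158/0.0215 = 7.36.

N* ≈ 31.2, C* ≈ 7.36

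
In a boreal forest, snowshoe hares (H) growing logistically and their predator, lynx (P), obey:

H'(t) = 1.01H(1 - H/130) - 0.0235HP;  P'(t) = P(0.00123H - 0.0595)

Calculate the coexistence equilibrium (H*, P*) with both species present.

H* ≈ 48.4, P* ≈ 27

From dP/dt = 0 with P > 0: 0.00123H* = 0.0595, so H* = 48.4.
Substitute into dH/dt = 0: 1.01(1 - 48.4/130) = 0.0235P*.
The bracket is 0.628, giving P* = 0.634/0.0235 = 27.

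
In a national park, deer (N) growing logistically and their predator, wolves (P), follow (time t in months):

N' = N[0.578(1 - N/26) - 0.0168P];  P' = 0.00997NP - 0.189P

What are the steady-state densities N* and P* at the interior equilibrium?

N* ≈ 19, P* ≈ 9.32

From dP/dt = 0 with P > 0: 0.00997N* = 0.189, so N* = 19.
Substitute into dN/dt = 0: 0.578(1 - 19/26) = 0.0168P*.
The bracket is 0.271, giving P* = 0.157/0.0168 = 9.32.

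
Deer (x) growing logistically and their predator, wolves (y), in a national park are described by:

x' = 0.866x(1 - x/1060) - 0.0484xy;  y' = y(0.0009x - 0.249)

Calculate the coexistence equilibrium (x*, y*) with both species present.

x* ≈ 277, y* ≈ 13.2

From dy/dt = 0 with y > 0: 0.0009x* = 0.249, so x* = 277.
Substitute into dx/dt = 0: 0.866(1 - 277/1060) = 0.0484y*.
The bracket is 0.739, giving y* = 0.64/0.0484 = 13.2.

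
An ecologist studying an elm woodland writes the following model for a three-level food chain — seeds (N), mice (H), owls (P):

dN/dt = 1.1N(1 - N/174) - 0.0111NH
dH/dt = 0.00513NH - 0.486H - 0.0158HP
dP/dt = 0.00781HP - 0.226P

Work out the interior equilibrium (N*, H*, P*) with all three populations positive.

From dP/dt = 0: 0.00781H* = 0.226, so H* = 28.9.
From dN/dt = 0: 1.1(1 - N*/174) = 0.0111·28.9, giving N* = 174·(1 - 0.292) = 123.
From dH/dt = 0: 0.00513·123 - 0.486 = 0.0158P*, so P* = 0.146/0.0158 = 9.24.

N* ≈ 123, H* ≈ 28.9, P* ≈ 9.24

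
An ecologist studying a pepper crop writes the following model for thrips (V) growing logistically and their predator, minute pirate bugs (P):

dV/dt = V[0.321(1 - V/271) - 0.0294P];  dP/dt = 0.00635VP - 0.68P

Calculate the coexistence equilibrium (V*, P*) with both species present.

V* ≈ 107, P* ≈ 6.6

From dP/dt = 0 with P > 0: 0.00635V* = 0.68, so V* = 107.
Substitute into dV/dt = 0: 0.321(1 - 107/271) = 0.0294P*.
The bracket is 0.605, giving P* = 0.194/0.0294 = 6.6.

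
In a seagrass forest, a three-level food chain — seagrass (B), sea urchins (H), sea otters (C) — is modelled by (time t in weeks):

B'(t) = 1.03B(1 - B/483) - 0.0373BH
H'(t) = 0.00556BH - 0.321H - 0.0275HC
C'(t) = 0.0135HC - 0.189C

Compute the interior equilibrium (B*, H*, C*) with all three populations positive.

B* ≈ 238, H* ≈ 14, C* ≈ 36.5

From dC/dt = 0: 0.0135H* = 0.189, so H* = 14.
From dB/dt = 0: 1.03(1 - B*/483) = 0.0373·14, giving B* = 483·(1 - 0.507) = 238.
From dH/dt = 0: 0.00556·238 - 0.321 = 0.0275C*, so C* = 1/0.0275 = 36.5.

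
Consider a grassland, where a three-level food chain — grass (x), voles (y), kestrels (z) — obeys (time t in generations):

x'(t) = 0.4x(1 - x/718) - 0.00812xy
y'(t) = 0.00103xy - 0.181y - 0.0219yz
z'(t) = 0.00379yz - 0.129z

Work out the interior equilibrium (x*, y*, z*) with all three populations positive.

From dz/dt = 0: 0.00379y* = 0.129, so y* = 34.
From dx/dt = 0: 0.4(1 - x*/718) = 0.00812·34, giving x* = 718·(1 - 0.691) = 222.
From dy/dt = 0: 0.00103·222 - 0.181 = 0.0219z*, so z* = 0.0476/0.0219 = 2.17.

x* ≈ 222, y* ≈ 34, z* ≈ 2.17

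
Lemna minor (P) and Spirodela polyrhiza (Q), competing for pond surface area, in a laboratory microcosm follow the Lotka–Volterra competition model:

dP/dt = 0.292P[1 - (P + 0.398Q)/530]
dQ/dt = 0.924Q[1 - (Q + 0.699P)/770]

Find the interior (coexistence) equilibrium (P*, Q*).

P* ≈ 310, Q* ≈ 554

Setting both brackets to zero gives the nullclines P + 0.398Q = 530 and 0.699P + Q = 770.
Substituting Q = 770 - 0.699P into the first: P(1 - 0.398·0.699) = 530 - 0.398·770.
So P* = 224/0.722 = 310, and then Q* = 770 - 0.699·310 = 554.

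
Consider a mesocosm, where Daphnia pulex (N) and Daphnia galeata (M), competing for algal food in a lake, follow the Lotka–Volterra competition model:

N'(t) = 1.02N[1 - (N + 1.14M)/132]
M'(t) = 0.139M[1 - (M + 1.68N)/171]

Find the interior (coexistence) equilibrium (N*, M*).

N* ≈ 68.8, M* ≈ 55.5

Setting both brackets to zero gives the nullclines N + 1.14M = 132 and 1.68N + M = 171.
Substituting M = 171 - 1.68N into the first: N(1 - 1.14·1.68) = 132 - 1.14·171.
So N* = -62.9/-0.915 = 68.8, and then M* = 171 - 1.68·68.8 = 55.5.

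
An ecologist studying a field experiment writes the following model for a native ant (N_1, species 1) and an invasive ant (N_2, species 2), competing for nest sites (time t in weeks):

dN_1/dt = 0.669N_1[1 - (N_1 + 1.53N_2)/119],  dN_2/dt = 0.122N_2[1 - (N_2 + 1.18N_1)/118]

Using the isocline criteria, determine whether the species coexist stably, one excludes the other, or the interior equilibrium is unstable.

unstable coexistence (outcome depends on initial conditions)

Compare the nullcline intercepts: K1/α12 = 119/1.53 = 77.8 < K2 = 118; K2/α21 = 118/1.18 = 100 < K1 = 119.
Since both are reversed, neither can invade when rare; the interior point is a saddle.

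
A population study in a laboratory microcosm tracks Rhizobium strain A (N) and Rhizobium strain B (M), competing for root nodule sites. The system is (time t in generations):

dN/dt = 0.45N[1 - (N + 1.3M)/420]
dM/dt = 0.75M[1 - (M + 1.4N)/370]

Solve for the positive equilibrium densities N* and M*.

N* ≈ 74.4, M* ≈ 266

Setting both brackets to zero gives the nullclines N + 1.3M = 420 and 1.4N + M = 370.
Substituting M = 370 - 1.4N into the first: N(1 - 1.3·1.4) = 420 - 1.3·370.
So N* = -61/-0.82 = 74.4, and then M* = 370 - 1.4·74.4 = 266.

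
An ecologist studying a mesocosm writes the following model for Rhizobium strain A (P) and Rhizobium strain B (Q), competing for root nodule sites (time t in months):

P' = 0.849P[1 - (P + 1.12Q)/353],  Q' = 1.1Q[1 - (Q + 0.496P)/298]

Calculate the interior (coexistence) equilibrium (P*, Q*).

P* ≈ 43.3, Q* ≈ 277

Setting both brackets to zero gives the nullclines P + 1.12Q = 353 and 0.496P + Q = 298.
Substituting Q = 298 - 0.496P into the first: P(1 - 1.12·0.496) = 353 - 1.12·298.
So P* = 19.2/0.444 = 43.3, and then Q* = 298 - 0.496·43.3 = 277.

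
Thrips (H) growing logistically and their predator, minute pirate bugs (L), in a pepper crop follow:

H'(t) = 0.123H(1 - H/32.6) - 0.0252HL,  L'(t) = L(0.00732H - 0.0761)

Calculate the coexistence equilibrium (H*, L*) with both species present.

H* ≈ 10.4, L* ≈ 3.32

From dL/dt = 0 with L > 0: 0.00732H* = 0.0761, so H* = 10.4.
Substitute into dH/dt = 0: 0.123(1 - 10.4/32.6) = 0.0252L*.
The bracket is 0.681, giving L* = 0.0838/0.0252 = 3.32.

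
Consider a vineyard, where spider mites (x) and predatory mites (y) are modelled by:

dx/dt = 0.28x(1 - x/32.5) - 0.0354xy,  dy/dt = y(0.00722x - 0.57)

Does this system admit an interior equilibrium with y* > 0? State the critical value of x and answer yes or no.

The predator equation gives dy/dt > 0 only when x > 0.57/0.00722 = 78.9.
Without the predator, x → K = 32.5. Since 32.5 < 78.9, the predator cannot invade.

Threshold x = 78.9; K < 78.9, so no, the predator goes extinct.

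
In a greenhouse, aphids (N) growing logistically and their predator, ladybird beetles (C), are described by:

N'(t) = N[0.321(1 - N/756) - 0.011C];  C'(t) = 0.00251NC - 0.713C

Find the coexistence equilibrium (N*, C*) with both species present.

From dC/dt = 0 with C > 0: 0.00251N* = 0.713, so N* = 284.
Substitute into dN/dt = 0: 0.321(1 - 284/756) = 0.011C*.
The bracket is 0.624, giving C* = 0.2/0.011 = 18.2.

N* ≈ 284, C* ≈ 18.2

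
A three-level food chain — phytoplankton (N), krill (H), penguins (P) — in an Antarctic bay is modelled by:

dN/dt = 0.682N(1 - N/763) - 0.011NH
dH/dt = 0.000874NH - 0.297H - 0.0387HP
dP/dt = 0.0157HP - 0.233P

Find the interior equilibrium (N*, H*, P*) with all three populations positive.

N* ≈ 580, H* ≈ 14.8, P* ≈ 5.43

From dP/dt = 0: 0.0157H* = 0.233, so H* = 14.8.
From dN/dt = 0: 0.682(1 - N*/763) = 0.011·14.8, giving N* = 763·(1 - 0.239) = 580.
From dH/dt = 0: 0.000874·580 - 0.297 = 0.0387P*, so P* = 0.21/0.0387 = 5.43.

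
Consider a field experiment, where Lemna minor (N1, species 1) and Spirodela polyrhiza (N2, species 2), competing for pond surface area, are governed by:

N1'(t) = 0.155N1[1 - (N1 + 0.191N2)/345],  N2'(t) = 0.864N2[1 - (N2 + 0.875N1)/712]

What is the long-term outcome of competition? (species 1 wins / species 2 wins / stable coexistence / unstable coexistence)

Compare the nullcline intercepts: K1/α12 = 345/0.191 = 1810 > K2 = 712; K2/α21 = 712/0.875 = 814 > K1 = 345.
Since both inequalities hold, each species can invade when rare, so the interior equilibrium is stable.

stable coexistence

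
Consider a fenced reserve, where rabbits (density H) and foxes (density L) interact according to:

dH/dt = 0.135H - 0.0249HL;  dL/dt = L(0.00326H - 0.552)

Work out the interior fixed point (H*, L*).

H* ≈ 169, L* ≈ 5.42

Set dL/dt = 0 with L > 0: 0.00326H - 0.552 = 0, so H* = 0.552/0.00326 = 169.
Set dH/dt = 0 with H > 0: 0.135 - 0.0249L = 0, so L* = 0.135/0.0249 = 5.42.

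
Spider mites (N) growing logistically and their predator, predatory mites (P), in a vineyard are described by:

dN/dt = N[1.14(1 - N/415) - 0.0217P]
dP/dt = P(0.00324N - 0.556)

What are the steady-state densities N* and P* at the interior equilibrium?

From dP/dt = 0 with P > 0: 0.00324N* = 0.556, so N* = 172.
Substitute into dN/dt = 0: 1.14(1 - 172/415) = 0.0217P*.
The bracket is 0.586, giving P* = 0.669/0.0217 = 30.8.

N* ≈ 172, P* ≈ 30.8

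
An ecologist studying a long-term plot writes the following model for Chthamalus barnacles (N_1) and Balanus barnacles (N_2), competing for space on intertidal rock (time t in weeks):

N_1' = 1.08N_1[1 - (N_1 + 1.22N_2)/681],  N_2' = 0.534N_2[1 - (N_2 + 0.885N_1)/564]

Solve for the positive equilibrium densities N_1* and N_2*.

Setting both brackets to zero gives the nullclines N_1 + 1.22N_2 = 681 and 0.885N_1 + N_2 = 564.
Substituting N_2 = 564 - 0.885N_1 into the first: N_1(1 - 1.22·0.885) = 681 - 1.22·564.
So N_1* = -7.08/-0.0797 = 88.8, and then N_2* = 564 - 0.885·88.8 = 485.

N_1* ≈ 88.8, N_2* ≈ 485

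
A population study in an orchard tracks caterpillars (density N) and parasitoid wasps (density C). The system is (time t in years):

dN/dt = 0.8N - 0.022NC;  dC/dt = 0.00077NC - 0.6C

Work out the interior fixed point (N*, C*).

N* ≈ 779, C* ≈ 36.4

Set dC/dt = 0 with C > 0: 0.00077N - 0.6 = 0, so N* = 0.6/0.00077 = 779.
Set dN/dt = 0 with N > 0: 0.8 - 0.022C = 0, so C* = 0.8/0.022 = 36.4.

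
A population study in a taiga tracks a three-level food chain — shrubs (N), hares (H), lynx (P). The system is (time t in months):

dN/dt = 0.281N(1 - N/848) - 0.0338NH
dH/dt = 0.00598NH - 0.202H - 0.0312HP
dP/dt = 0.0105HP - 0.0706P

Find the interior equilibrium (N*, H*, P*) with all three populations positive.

From dP/dt = 0: 0.0105H* = 0.0706, so H* = 6.72.
From dN/dt = 0: 0.281(1 - N*/848) = 0.0338·6.72, giving N* = 848·(1 - 0.809) = 162.
From dH/dt = 0: 0.00598·162 - 0.202 = 0.0312P*, so P* = 0.768/0.0312 = 24.6.

N* ≈ 162, H* ≈ 6.72, P* ≈ 24.6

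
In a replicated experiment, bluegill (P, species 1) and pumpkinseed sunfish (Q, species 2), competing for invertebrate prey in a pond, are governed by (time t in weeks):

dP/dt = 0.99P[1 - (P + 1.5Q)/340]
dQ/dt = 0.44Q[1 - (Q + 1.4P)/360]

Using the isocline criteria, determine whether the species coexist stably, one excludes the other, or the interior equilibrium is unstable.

unstable coexistence (outcome depends on initial conditions)

Compare the nullcline intercepts: K1/α12 = 340/1.5 = 227 < K2 = 360; K2/α21 = 360/1.4 = 257 < K1 = 340.
Since both are reversed, neither can invade when rare; the interior point is a saddle.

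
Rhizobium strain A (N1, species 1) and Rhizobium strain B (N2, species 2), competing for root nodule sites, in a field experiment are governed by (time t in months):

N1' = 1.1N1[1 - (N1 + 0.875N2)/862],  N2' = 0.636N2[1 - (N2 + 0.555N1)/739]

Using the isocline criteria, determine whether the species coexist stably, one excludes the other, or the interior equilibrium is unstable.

stable coexistence

Compare the nullcline intercepts: K1/α12 = 862/0.875 = 985 > K2 = 739; K2/α21 = 739/0.555 = 1330 > K1 = 862.
Since both inequalities hold, each species can invade when rare, so the interior equilibrium is stable.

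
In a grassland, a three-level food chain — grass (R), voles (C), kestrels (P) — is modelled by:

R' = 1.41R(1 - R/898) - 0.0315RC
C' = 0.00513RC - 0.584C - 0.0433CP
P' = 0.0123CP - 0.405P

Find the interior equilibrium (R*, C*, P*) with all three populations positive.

R* ≈ 237, C* ≈ 32.9, P* ≈ 14.6

From dP/dt = 0: 0.0123C* = 0.405, so C* = 32.9.
From dR/dt = 0: 1.41(1 - R*/898) = 0.0315·32.9, giving R* = 898·(1 - 0.736) = 237.
From dC/dt = 0: 0.00513·237 - 0.584 = 0.0433P*, so P* = 0.634/0.0433 = 14.6.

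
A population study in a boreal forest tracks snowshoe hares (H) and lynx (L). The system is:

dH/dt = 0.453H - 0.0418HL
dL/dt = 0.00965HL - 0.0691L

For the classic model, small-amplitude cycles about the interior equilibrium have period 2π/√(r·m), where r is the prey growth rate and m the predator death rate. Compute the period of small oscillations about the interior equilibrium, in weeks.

T ≈ 35.5 weeks

Here r = 0.453 and m = 0.0691, so r·m = 0.0313.
ω = √0.0313 = 0.177 per week, hence T = 2π/ω ≈ 35.5 weeks.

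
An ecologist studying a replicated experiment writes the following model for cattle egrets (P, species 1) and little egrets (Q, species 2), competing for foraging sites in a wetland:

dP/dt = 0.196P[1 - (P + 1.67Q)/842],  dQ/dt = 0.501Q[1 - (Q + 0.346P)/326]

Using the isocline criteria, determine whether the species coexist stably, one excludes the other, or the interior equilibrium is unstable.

Compare the nullcline intercepts: K1/α12 = 842/1.67 = 504 > K2 = 326; K2/α21 = 326/0.346 = 942 > K1 = 842.
Since both inequalities hold, each species can invade when rare, so the interior equilibrium is stable.

stable coexistence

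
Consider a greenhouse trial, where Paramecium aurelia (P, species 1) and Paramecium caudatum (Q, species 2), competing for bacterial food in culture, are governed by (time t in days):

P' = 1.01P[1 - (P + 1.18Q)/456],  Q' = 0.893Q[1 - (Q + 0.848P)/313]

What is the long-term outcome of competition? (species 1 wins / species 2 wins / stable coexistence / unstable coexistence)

Compare the nullcline intercepts: K1/α12 = 456/1.18 = 386 > K2 = 313; K2/α21 = 313/0.848 = 369 < K1 = 456.
Since the inequalities point opposite ways, species 1 can invade but species 2 cannot.

species 1 excludes species 2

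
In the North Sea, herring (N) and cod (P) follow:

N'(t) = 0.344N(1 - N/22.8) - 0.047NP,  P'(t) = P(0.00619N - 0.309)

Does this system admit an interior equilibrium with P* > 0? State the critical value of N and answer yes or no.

The predator equation gives dP/dt > 0 only when N > 0.309/0.00619 = 49.9.
Without the predator, N → K = 22.8. Since 22.8 < 49.9, the predator cannot invade.

Threshold N = 49.9; K < 49.9, so no, the predator goes extinct.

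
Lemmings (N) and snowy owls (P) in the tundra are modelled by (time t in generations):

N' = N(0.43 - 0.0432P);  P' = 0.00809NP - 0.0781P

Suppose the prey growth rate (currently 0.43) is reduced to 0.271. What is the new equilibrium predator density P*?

P* ≈ 6.27

At the interior fixed point, setting dN/dt = 0 with N > 0 fixes P* = (prey growth rate)/(NP coefficient) — independent of the other coefficients.
With the change, P* = 0.271/0.0432 = 6.27; it falls from 9.95.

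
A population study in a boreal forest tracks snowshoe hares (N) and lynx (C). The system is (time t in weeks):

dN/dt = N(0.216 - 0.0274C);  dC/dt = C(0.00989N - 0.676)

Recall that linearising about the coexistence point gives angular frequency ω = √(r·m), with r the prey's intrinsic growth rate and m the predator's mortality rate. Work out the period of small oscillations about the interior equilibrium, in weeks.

Here r = 0.216 and m = 0.676, so r·m = 0.146.
ω = √0.146 = 0.382 per week, hence T = 2π/ω ≈ 16.4 weeks.

T ≈ 16.4 weeks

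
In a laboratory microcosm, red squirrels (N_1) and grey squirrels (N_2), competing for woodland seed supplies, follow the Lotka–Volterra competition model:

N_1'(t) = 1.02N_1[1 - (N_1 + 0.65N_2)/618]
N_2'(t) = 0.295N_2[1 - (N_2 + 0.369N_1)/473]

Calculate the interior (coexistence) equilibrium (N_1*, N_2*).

Setting both brackets to zero gives the nullclines N_1 + 0.65N_2 = 618 and 0.369N_1 + N_2 = 473.
Substituting N_2 = 473 - 0.369N_1 into the first: N_1(1 - 0.65·0.369) = 618 - 0.65·473.
So N_1* = 311/0.76 = 409, and then N_2* = 473 - 0.369·409 = 322.

N_1* ≈ 409, N_2* ≈ 322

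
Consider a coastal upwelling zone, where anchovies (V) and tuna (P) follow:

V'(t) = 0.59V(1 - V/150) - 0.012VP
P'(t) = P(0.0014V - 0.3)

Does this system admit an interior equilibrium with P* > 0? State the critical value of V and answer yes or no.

Threshold V = 214; K < 214, so no, the predator goes extinct.

The predator equation gives dP/dt > 0 only when V > 0.3/0.0014 = 214.
Without the predator, V → K = 150. Since 150 < 214, the predator cannot invade.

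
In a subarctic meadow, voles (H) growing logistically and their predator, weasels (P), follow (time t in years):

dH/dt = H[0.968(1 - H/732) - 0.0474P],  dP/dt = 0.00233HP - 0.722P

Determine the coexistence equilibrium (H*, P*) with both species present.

From dP/dt = 0 with P > 0: 0.00233H* = 0.722, so H* = 310.
Substitute into dH/dt = 0: 0.968(1 - 310/732) = 0.0474P*.
The bracket is 0.577, giving P* = 0.558/0.0474 = 11.8.

H* ≈ 310, P* ≈ 11.8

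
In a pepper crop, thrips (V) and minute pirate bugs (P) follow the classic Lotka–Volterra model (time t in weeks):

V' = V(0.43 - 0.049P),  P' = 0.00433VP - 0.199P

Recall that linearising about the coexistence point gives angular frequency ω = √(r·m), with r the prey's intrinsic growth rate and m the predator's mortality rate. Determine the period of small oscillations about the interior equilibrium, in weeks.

Here r = 0.43 and m = 0.199, so r·m = 0.0856.
ω = √0.0856 = 0.293 per week, hence T = 2π/ω ≈ 21.5 weeks.

T ≈ 21.5 weeks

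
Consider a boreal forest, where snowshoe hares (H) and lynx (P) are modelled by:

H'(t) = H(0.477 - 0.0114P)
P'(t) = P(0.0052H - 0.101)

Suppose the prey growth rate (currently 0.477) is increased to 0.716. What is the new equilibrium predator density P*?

At the interior fixed point, setting dH/dt = 0 with H > 0 fixes P* = (prey growth rate)/(HP coefficient) — independent of the other coefficients.
With the change, P* = 0.716/0.0114 = 62.8; it rises from 41.8.

P* ≈ 62.8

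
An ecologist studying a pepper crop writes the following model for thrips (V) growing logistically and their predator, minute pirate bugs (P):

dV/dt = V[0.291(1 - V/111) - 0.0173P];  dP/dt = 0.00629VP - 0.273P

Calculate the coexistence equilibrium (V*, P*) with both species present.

V* ≈ 43.4, P* ≈ 10.2

From dP/dt = 0 with P > 0: 0.00629V* = 0.273, so V* = 43.4.
Substitute into dV/dt = 0: 0.291(1 - 43.4/111) = 0.0173P*.
The bracket is 0.609, giving P* = 0.177/0.0173 = 10.2.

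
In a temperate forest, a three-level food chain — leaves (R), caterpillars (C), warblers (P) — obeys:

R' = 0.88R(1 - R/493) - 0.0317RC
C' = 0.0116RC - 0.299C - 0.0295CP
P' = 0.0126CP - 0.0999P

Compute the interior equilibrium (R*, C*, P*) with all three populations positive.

R* ≈ 352, C* ≈ 7.93, P* ≈ 128

From dP/dt = 0: 0.0126C* = 0.0999, so C* = 7.93.
From dR/dt = 0: 0.88(1 - R*/493) = 0.0317·7.93, giving R* = 493·(1 - 0.286) = 352.
From dC/dt = 0: 0.0116·352 - 0.299 = 0.0295P*, so P* = 3.79/0.0295 = 128.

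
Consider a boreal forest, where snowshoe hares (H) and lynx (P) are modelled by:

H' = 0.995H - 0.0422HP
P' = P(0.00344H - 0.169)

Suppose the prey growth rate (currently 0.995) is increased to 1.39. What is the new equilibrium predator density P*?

At the interior fixed point, setting dH/dt = 0 with H > 0 fixes P* = (prey growth rate)/(HP coefficient) — independent of the other coefficients.
With the change, P* = 1.39/0.0422 = 32.9; it rises from 23.6.

P* ≈ 32.9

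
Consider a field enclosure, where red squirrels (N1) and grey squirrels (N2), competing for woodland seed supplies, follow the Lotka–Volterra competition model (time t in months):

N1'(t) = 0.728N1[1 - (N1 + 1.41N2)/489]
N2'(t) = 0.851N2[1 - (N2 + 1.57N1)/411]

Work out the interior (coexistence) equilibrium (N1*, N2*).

Setting both brackets to zero gives the nullclines N1 + 1.41N2 = 489 and 1.57N1 + N2 = 411.
Substituting N2 = 411 - 1.57N1 into the first: N1(1 - 1.41·1.57) = 489 - 1.41·411.
So N1* = -90.5/-1.21 = 74.6, and then N2* = 411 - 1.57·74.6 = 294.

N1* ≈ 74.6, N2* ≈ 294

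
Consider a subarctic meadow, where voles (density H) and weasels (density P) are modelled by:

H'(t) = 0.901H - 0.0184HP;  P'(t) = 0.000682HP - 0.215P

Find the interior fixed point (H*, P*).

H* ≈ 315, P* ≈ 49

Set dP/dt = 0 with P > 0: 0.000682H - 0.215 = 0, so H* = 0.215/0.000682 = 315.
Set dH/dt = 0 with H > 0: 0.901 - 0.0184P = 0, so P* = 0.901/0.0184 = 49.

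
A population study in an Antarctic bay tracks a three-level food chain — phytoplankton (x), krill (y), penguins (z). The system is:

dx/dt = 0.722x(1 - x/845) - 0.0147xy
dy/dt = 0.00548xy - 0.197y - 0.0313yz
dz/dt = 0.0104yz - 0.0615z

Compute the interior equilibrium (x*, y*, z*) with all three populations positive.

From dz/dt = 0: 0.0104y* = 0.0615, so y* = 5.91.
From dx/dt = 0: 0.722(1 - x*/845) = 0.0147·5.91, giving x* = 845·(1 - 0.12) = 743.
From dy/dt = 0: 0.00548·743 - 0.197 = 0.0313z*, so z* = 3.88/0.0313 = 124.

x* ≈ 743, y* ≈ 5.91, z* ≈ 124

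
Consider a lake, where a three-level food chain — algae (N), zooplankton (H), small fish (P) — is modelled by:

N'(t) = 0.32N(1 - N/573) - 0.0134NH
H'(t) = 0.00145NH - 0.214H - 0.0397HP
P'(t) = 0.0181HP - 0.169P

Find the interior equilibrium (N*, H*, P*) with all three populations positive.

N* ≈ 349, H* ≈ 9.34, P* ≈ 7.36

From dP/dt = 0: 0.0181H* = 0.169, so H* = 9.34.
From dN/dt = 0: 0.32(1 - N*/573) = 0.0134·9.34, giving N* = 573·(1 - 0.391) = 349.
From dH/dt = 0: 0.00145·349 - 0.214 = 0.0397P*, so P* = 0.292/0.0397 = 7.36.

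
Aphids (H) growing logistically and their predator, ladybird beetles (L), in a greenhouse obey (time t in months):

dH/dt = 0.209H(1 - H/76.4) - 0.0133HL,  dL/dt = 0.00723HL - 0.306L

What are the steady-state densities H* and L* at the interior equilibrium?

From dL/dt = 0 with L > 0: 0.00723H* = 0.306, so H* = 42.3.
Substitute into dH/dt = 0: 0.209(1 - 42.3/76.4) = 0.0133L*.
The bracket is 0.446, giving L* = 0.0932/0.0133 = 7.01.

H* ≈ 42.3, L* ≈ 7.01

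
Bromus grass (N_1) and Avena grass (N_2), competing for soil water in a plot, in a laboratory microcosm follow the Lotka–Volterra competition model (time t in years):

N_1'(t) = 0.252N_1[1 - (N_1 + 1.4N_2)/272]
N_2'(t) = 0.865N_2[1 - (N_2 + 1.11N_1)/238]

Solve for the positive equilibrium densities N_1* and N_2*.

Setting both brackets to zero gives the nullclines N_1 + 1.4N_2 = 272 and 1.11N_1 + N_2 = 238.
Substituting N_2 = 238 - 1.11N_1 into the first: N_1(1 - 1.4·1.11) = 272 - 1.4·238.
So N_1* = -61.2/-0.554 = 110, and then N_2* = 238 - 1.11·110 = 115.

N_1* ≈ 110, N_2* ≈ 115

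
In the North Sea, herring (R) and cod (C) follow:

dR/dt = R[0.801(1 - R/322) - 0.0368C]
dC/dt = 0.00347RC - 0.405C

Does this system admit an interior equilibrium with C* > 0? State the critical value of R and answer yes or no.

The predator equation gives dC/dt > 0 only when R > 0.405/0.00347 = 117.
Without the predator, R → K = 322. Since 322 > 117, the predator can invade and persist.

Threshold R = 117; K > 117, so yes, the predator persists.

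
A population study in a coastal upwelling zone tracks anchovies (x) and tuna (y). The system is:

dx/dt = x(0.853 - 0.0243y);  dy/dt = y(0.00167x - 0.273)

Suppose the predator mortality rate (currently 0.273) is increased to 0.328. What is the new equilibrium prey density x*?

At the interior fixed point, setting dy/dt = 0 with y > 0 fixes x* = (predator death rate)/(xy coefficient) — independent of the other coefficients.
With the change, x* = 0.328/0.00167 = 196; it rises from 163.

x* ≈ 196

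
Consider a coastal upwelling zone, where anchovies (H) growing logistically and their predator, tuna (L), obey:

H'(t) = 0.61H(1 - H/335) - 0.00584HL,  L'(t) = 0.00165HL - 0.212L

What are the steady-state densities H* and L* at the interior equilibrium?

From dL/dt = 0 with L > 0: 0.00165H* = 0.212, so H* = 128.
Substitute into dH/dt = 0: 0.61(1 - 128/335) = 0.00584L*.
The bracket is 0.616, giving L* = 0.376/0.00584 = 64.4.

H* ≈ 128, L* ≈ 64.4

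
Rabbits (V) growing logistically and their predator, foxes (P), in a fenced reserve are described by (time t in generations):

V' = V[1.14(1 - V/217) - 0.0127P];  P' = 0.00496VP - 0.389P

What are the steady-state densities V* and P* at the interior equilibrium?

From dP/dt = 0 with P > 0: 0.00496V* = 0.389, so V* = 78.4.
Substitute into dV/dt = 0: 1.14(1 - 78.4/217) = 0.0127P*.
The bracket is 0.639, giving P* = 0.728/0.0127 = 57.3.

V* ≈ 78.4, P* ≈ 57.3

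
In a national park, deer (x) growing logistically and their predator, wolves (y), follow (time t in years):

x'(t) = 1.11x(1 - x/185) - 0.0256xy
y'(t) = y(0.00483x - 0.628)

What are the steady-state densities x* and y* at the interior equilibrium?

From dy/dt = 0 with y > 0: 0.00483x* = 0.628, so x* = 130.
Substitute into dx/dt = 0: 1.11(1 - 130/185) = 0.0256y*.
The bracket is 0.297, giving y* = 0.33/0.0256 = 12.9.

x* ≈ 130, y* ≈ 12.9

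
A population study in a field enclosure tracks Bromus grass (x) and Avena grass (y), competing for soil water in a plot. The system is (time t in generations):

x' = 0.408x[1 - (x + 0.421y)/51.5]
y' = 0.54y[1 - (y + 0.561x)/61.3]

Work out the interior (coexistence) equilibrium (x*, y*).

x* ≈ 33.6, y* ≈ 42.4

Setting both brackets to zero gives the nullclines x + 0.421y = 51.5 and 0.561x + y = 61.3.
Substituting y = 61.3 - 0.561x into the first: x(1 - 0.421·0.561) = 51.5 - 0.421·61.3.
So x* = 25.7/0.764 = 33.6, and then y* = 61.3 - 0.561·33.6 = 42.4.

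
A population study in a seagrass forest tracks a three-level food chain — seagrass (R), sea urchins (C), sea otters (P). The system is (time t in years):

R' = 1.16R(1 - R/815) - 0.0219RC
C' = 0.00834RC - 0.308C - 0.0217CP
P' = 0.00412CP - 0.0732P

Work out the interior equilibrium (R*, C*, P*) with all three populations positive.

From dP/dt = 0: 0.00412C* = 0.0732, so C* = 17.8.
From dR/dt = 0: 1.16(1 - R*/815) = 0.0219·17.8, giving R* = 815·(1 - 0.335) = 542.
From dC/dt = 0: 0.00834·542 - 0.308 = 0.0217P*, so P* = 4.21/0.0217 = 194.

R* ≈ 542, C* ≈ 17.8, P* ≈ 194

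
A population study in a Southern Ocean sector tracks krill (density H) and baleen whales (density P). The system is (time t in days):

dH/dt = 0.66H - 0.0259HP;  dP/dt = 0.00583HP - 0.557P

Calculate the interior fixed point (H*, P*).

H* ≈ 95.5, P* ≈ 25.5

Set dP/dt = 0 with P > 0: 0.00583H - 0.557 = 0, so H* = 0.557/0.00583 = 95.5.
Set dH/dt = 0 with H > 0: 0.66 - 0.0259P = 0, so P* = 0.66/0.0259 = 25.5.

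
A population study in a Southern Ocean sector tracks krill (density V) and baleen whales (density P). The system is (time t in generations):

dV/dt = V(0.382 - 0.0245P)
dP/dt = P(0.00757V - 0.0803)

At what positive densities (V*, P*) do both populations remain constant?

Set dP/dt = 0 with P > 0: 0.00757V - 0.0803 = 0, so V* = 0.0803/0.00757 = 10.6.
Set dV/dt = 0 with V > 0: 0.382 - 0.0245P = 0, so P* = 0.382/0.0245 = 15.6.

V* ≈ 10.6, P* ≈ 15.6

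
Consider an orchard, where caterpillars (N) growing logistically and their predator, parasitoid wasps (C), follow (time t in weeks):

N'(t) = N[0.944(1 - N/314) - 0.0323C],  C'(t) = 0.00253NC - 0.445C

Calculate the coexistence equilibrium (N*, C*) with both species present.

From dC/dt = 0 with C > 0: 0.00253N* = 0.445, so N* = 176.
Substitute into dN/dt = 0: 0.944(1 - 176/314) = 0.0323C*.
The bracket is 0.44, giving C* = 0.415/0.0323 = 12.9.

N* ≈ 176, C* ≈ 12.9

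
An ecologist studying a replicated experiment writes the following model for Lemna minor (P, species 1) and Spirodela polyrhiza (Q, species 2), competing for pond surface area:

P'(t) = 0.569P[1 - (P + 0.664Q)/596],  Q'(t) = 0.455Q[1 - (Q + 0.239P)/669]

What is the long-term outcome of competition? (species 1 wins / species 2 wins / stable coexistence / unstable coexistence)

stable coexistence

Compare the nullcline intercepts: K1/α12 = 596/0.664 = 898 > K2 = 669; K2/α21 = 669/0.239 = 2800 > K1 = 596.
Since both inequalities hold, each species can invade when rare, so the interior equilibrium is stable.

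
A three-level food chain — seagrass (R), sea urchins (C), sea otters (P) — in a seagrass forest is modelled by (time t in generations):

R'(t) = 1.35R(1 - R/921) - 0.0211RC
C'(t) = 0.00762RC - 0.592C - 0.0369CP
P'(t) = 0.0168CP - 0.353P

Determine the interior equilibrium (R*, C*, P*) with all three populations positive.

From dP/dt = 0: 0.0168C* = 0.353, so C* = 21.
From dR/dt = 0: 1.35(1 - R*/921) = 0.0211·21, giving R* = 921·(1 - 0.328) = 619.
From dC/dt = 0: 0.00762·619 - 0.592 = 0.0369P*, so P* = 4.12/0.0369 = 112.

R* ≈ 619, C* ≈ 21, P* ≈ 112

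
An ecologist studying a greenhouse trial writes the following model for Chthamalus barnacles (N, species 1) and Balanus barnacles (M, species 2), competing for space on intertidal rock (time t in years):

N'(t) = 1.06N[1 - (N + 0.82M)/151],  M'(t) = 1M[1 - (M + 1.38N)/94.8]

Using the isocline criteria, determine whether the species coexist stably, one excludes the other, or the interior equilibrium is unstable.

Compare the nullcline intercepts: K1/α12 = 151/0.82 = 184 > K2 = 94.8; K2/α21 = 94.8/1.38 = 68.7 < K1 = 151.
Since the inequalities point opposite ways, species 1 can invade but species 2 cannot.

species 1 excludes species 2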